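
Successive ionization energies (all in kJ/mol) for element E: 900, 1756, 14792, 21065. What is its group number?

Look for the largest jump between consecutive ionization energies: IE3/IE2 ≈ 8.4, far larger than any earlier ratio.
That jump marks the point where a core electron is being removed. So the atom has 2 valence electrons.
A main-group element with 2 valence electrons is in group 2.

Group 2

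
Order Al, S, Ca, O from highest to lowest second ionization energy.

O > S > Al > Ca

Consider each +1 ion: Al⁺ still has 2 valence electrons; S⁺ still has 5 valence electrons; Ca⁺ still has 1 valence electron; O⁺ still has 5 valence electrons.
All are still removing valence electrons, so compare the +1 ions as you would atoms: IE_2 generally rises across a period (higher Z_eff) and falls down a group (larger shell), subject to the usual subshell exceptions.
Valence configurations: Al⁺ [Ne]3s², S⁺ [Ne]3s²3p³, Ca⁺ [Ar]4s¹, O⁺ [He]2s²2p³.
The numbers (kJ/mol): Al 1817, S 2252, Ca 1145, O 3388.
Hence IE_2: Ca < Al < S < O.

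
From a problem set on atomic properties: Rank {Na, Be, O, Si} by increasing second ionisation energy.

IE_2 is the cost of taking one more electron from the +1 cation: Na⁺ is the bare [Ne] core; Be⁺ still has 1 valence electron; O⁺ still has 5 valence electrons; Si⁺ still has 3 valence electrons.
Pulling an electron out of a noble-gas core costs far more than removing a remaining valence electron, so Na sits at the high end of IE_2.
Valence configurations: Be⁺ [He]2s¹, O⁺ [He]2s²2p³, Si⁺ [Ne]3s²3p¹.
The numbers (kJ/mol): Na 4562, Be 1757, O 3388, Si 1577.
Hence IE_2: Si < Be < O < Na.

Si < Be < O < Na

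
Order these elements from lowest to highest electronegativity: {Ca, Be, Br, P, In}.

Electronegativity increases across a period and decreases down a group, tracking effective nuclear charge and atomic size.
Here both period and group differ, so the two effects have to be weighed against each other.
Be > Ca: they share group 2; the group trend gives Be the larger value.
In > Be: period and group pull opposite ways; the across-period shift dominates (1.78 vs 1.57).
P > In: relative to In, both the across-period and down-group shifts push P's electronegativity up.
Br > P: period and group pull opposite ways; the across-period shift dominates (2.96 vs 2.19).
For reference (Pauling): Be 1.57, P 2.19, Ca 1.00, Br 2.96, In 1.78.
So from lowest to highest: Ca < Be < In < P < Br.

Ca < Be < In < P < Br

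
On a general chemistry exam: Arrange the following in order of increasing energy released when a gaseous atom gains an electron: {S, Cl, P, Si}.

P, Si, S, Cl

Si is in period 3, group 14; P is in period 3, group 15; S is in period 3, group 16; Cl is in period 3, group 17.
Electron affinity generally becomes more exothermic across a period toward the halogens and less exothermic down a group.
All lie in period 3; the across-period trend (electron affinity increases left to right) applies, with the exception below.
Note the exception: Si has a higher electron affinity than P, contrary to the simple trend — adding an electron to P's half-filled 3p³ is unfavourable, so Si (3p²) has the more exothermic EA.
For reference (kJ/mol): Si 134, P 72, S 200, Cl 349.
So from lowest to highest: P < Si < S < Cl.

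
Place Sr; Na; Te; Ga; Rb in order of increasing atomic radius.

Ga, Te, Na, Sr, Rb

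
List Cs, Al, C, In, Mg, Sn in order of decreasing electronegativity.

C > Sn > In > Al > Mg > Cs

C is in period 2, group 14; Mg is in period 3, group 2; Al is in period 3, group 13; In is in period 5, group 13; Sn is in period 5, group 14; Cs is in period 6, group 1.
Smaller atoms with higher effective nuclear charge are more electronegative.
Here both period and group differ, so the two effects have to be weighed against each other.
Mg > Cs: both effects reinforce here, so Mg is clearly the higher of the two.
Al > Mg: both are in period 3; the period trend gives Al the larger value.
In > Al: this pair runs against the simple trend — see the exception note.
Sn > In: both are in period 5; the period trend gives Sn the larger value.
C > Sn: C sits above Sn in group 14, so the down-group effect alone puts C higher.
Note the exception: In has a higher electronegativity than Al, contrary to the simple trend — poor shielding by filled d (and f) subshells raises the heavier element's effective nuclear charge more than the simple down-group trend predicts.
Approximate values (Pauling): C 2.55, Mg 1.31, Al 1.61, In 1.78, Sn 1.96, Cs 0.79.
So from highest to lowest: C > Sn > In > Al > Mg > Cs.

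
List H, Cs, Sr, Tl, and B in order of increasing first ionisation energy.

Cs < Sr < Tl < B < H

First ionization energy rises across a period (greater Z_eff holds electrons more tightly) and falls down a group (valence electrons are farther from the nucleus).
Here both period and group differ, so the two effects have to be weighed against each other.
Sr > Cs: both effects reinforce here, so Sr is clearly the higher of the two.
Tl > Sr: the two effects oppose for this pair; the across-period effect wins (589 vs 550 kJ/mol).
B > Tl: B sits above Tl in group 13, so the down-group effect alone puts B higher.
H > B: the two effects oppose for this pair; the down-group effect wins (1312 vs 801 kJ/mol).
For reference (kJ/mol): H 1312, B 801, Sr 550, Cs 376, Tl 589.
So from lowest to highest: Cs < Sr < Tl < B < H.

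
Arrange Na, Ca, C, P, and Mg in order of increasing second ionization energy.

Ca < Mg < P < C < Na

The second ionization energy removes an electron from the +1 ion. For each element: Na⁺ is the bare [Ne] core; Ca⁺ still has 1 valence electron; C⁺ still has 3 valence electrons; P⁺ still has 4 valence electrons; Mg⁺ still has 1 valence electron.
Pulling an electron out of a noble-gas core costs far more than removing a remaining valence electron, so Na sits at the high end of IE_2.
Valence configurations: Ca⁺ [Ar]4s¹, C⁺ [He]2s²2p¹, P⁺ [Ne]3s²3p², Mg⁺ [Ne]3s¹.
The numbers (kJ/mol): Na 4562, Ca 1145, C 2353, P 1907, Mg 1451.
Overall IE_2 order: Ca < Mg < P < C < Na.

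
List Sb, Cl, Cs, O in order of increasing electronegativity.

Cs < Sb < Cl < O

EN rises left→right (higher Z_eff, smaller atoms) and falls top→bottom (larger, more shielded atoms).
Here both period and group differ, so the two effects have to be weighed against each other.
Sb > Cs: both effects reinforce here, so Sb is clearly the higher of the two.
Cl > Sb: relative to Sb, both the across-period and down-group shifts push Cl's electronegativity up.
O > Cl: period and group pull opposite ways; the down-group shift dominates (3.44 vs 3.16).
Tabulated electronegativity (Pauling): O 3.44, Cl 3.16, Sb 2.05, Cs 0.79.
So from lowest to highest: Cs < Sb < Cl < O.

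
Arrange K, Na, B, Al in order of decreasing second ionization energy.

Na > K > B > Al

The second ionization energy removes an electron from the +1 ion. For each element: K⁺ is the bare [Ar] core; Na⁺ is the bare [Ne] core; B⁺ still has 2 valence electrons; Al⁺ still has 2 valence electrons.
Core electrons are held far more tightly than valence electrons, so K and Na top the IE_2 order.
Valence configurations: B⁺ [He]2s², Al⁺ [Ne]3s².
Approximate IE_2 values (kJ/mol): K 3052, Na 4562, B 2427, Al 1817.
Hence IE_2: Al < B < K < Na.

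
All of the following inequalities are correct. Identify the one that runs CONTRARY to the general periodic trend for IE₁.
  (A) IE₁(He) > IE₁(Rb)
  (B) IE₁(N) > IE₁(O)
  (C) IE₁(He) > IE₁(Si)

(B)

The general trend: IE₁ increases across a period and decreases down a group.
(A) He (period 1, group 18) vs Rb (period 5, group 1): the stated order agrees with the simple trend.
(B) N (period 2, group 15) vs O (period 2, group 16): the stated order contradicts the simple trend.
(C) He (period 1, group 18) vs Si (period 3, group 14): the stated order agrees with the simple trend.
The exception is (B): pairing an electron in O's 2p⁴ costs repulsion energy, so O ionizes more easily than half-filled N (2p³).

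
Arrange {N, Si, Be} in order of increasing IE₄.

IE_4 is the cost of taking one more electron from the +3 cation: N³⁺ still has 2 valence electrons; Si³⁺ still has 1 valence electron; Be³⁺ is already 1 electron into the core.
Breaking into a closed-shell core is much more expensive than removing a leftover valence electron — Be has the largest IE_4 here.
Valence configurations: N³⁺ [He]2s², Si³⁺ [Ne]3s¹.
Tabulated IE_4 (kJ/mol): N 7475, Si 4356, Be 21007.
Putting it together, IE_4: Si < N < Be.

Si < N < Be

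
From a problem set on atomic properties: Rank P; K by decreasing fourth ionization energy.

The fourth ionization energy removes an electron from the +3 ion. For each element: P³⁺ still has 2 valence electrons; K³⁺ is already 2 electrons into the core.
Breaking into a closed-shell core is much more expensive than removing a leftover valence electron — K has the largest IE_4 here.
Tabulated IE_4 (kJ/mol): P 4964, K 5877.
Putting it together, IE_4: P < K.

K, P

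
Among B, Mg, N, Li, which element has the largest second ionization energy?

Li

IE_2 is the cost of taking one more electron from the +1 cation: B⁺ still has 2 valence electrons; Mg⁺ still has 1 valence electron; N⁺ still has 4 valence electrons; Li⁺ is the bare [He] core.
Pulling an electron out of a noble-gas core costs far more than removing a remaining valence electron, so Li sits at the high end of IE_2.
Valence configurations: B⁺ [He]2s², Mg⁺ [Ne]3s¹, N⁺ [He]2s²2p².
Approximate IE_2 values (kJ/mol): B 2427, Mg 1451, N 2856, Li 7298.
Overall IE_2 order: Mg < B < N < Li.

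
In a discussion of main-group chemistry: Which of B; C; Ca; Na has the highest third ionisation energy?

IE_3 is the cost of taking one more electron from the +2 cation: B²⁺ still has 1 valence electron; C²⁺ still has 2 valence electrons; Ca²⁺ is the bare [Ar] core; Na²⁺ is already 1 electron into the core.
Pulling an electron out of a noble-gas core costs far more than removing a remaining valence electron, so Ca and Na sit at the high end of IE_3.
Valence configurations: B²⁺ [He]2s¹, C²⁺ [He]2s².
Tabulated IE_3 (kJ/mol): B 3660, C 4620, Ca 4912, Na 6910.
Overall IE_3 order: B < C < Ca < Na.

Na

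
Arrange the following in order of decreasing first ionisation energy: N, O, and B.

N > O > B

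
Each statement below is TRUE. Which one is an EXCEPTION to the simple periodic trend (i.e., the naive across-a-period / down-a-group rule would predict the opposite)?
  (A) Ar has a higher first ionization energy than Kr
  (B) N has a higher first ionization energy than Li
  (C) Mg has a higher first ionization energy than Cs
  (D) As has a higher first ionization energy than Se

(D)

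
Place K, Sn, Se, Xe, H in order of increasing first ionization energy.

K, Sn, Se, Xe, H

Removing the outermost electron gets harder across a period and easier down a group.
These span different periods and groups, so the two trends combine.
Sn > K: the two effects oppose for this pair; the across-period effect wins (709 vs 419 kJ/mol).
Se > Sn: both effects reinforce here, so Se is clearly the higher of the two.
Xe > Se: period and group pull opposite ways; the across-period shift dominates (1170 vs 941 kJ/mol).
H > Xe: the two effects oppose for this pair; the down-group effect wins (1312 vs 1170 kJ/mol).
Approximate values (kJ/mol): H 1312, K 419, Se 941, Sn 709, Xe 1170.
So from lowest to highest: K < Sn < Se < Xe < H.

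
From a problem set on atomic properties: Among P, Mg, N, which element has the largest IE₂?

After 1 electron has been removed, what remains? P⁺ still has 4 valence electrons; Mg⁺ still has 1 valence electron; N⁺ still has 4 valence electrons.
All are still removing valence electrons, so compare the +1 ions as you would atoms: IE_2 generally rises across a period (higher Z_eff) and falls down a group (larger shell), subject to the usual subshell exceptions.
Valence configurations: P⁺ [Ne]3s²3p², Mg⁺ [Ne]3s¹, N⁺ [He]2s²2p².
Tabulated IE_2 (kJ/mol): P 1907, Mg 1451, N 2856.
So the second ionization energies run Mg < P < N.

N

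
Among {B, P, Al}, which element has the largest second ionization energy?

B

The second ionization energy removes an electron from the +1 ion. For each element: B⁺ still has 2 valence electrons; P⁺ still has 4 valence electrons; Al⁺ still has 2 valence electrons.
All are still removing valence electrons, so compare the +1 ions as you would atoms: IE_2 generally rises across a period (higher Z_eff) and falls down a group (larger shell), subject to the usual subshell exceptions.
Valence configurations: B⁺ [He]2s², P⁺ [Ne]3s²3p², Al⁺ [Ne]3s².
Approximate IE_2 values (kJ/mol): B 2427, P 1907, Al 1817.
Putting it together, IE_2: Al < P < B.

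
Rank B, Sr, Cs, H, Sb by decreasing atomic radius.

Cs > Sr > Sb > B > H

H is in period 1, group 1; B is in period 2, group 13; Sr is in period 5, group 2; Sb is in period 5, group 15; Cs is in period 6, group 1.
Across a period the added protons contract the valence shell; down a group each new principal shell makes the atom larger.
These span different periods and groups, so the two trends combine.
B > H: the two effects oppose for this pair; the down-group effect wins (85 vs 32 pm).
Sb > B: period and group pull opposite ways; the down-group shift dominates (140 vs 85 pm).
Sr > Sb: both are in period 5; the period trend gives Sr the larger value.
Cs > Sr: both effects reinforce here, so Cs is clearly the larger of the two.
Tabulated atomic radius (pm): H 32, B 85, Sr 185, Sb 140, Cs 232.
So from largest to smallest: Cs > Sr > Sb > B > H.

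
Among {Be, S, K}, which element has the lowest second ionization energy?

Be

IE_2 is the cost of taking one more electron from the +1 cation: Be⁺ still has 1 valence electron; S⁺ still has 5 valence electrons; K⁺ is the bare [Ar] core.
Pulling an electron out of a noble-gas core costs far more than removing a remaining valence electron, so K sits at the high end of IE_2.
Valence configurations: Be⁺ [He]2s¹, S⁺ [Ne]3s²3p³.
Approximate IE_2 values (kJ/mol): Be 1757, S 2252, K 3052.
Overall IE_2 order: Be < S < K.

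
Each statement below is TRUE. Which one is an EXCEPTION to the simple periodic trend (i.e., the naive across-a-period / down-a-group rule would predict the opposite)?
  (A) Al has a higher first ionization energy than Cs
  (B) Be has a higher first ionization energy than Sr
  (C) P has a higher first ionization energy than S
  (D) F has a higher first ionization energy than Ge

(C)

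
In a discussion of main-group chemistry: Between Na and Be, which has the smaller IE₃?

Na

The third ionization energy removes an electron from the +2 ion. For each element: Na²⁺ is already 1 electron into the core; Be²⁺ is the bare [He] core.
All of these are removing an electron from a noble-gas core or deeper; the smaller core (lower principal quantum number) is held far more tightly, and within a period the higher nuclear charge binds the same core more tightly.
Tabulated IE_3 (kJ/mol): Na 6910, Be 14849.
Putting it together, IE_3: Na < Be.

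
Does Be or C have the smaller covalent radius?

C

Be is in period 2, group 2; C is in period 2, group 14.
Across a period the added protons contract the valence shell; down a group each new principal shell makes the atom larger.
All lie in period 2, so atomic radius increases right to left.
So C has the smaller covalent radius (C < Be).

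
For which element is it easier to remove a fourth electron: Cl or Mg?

Cl

After 3 electrons have been removed, what remains? Cl³⁺ still has 4 valence electrons; Mg³⁺ is already 1 electron into the core.
Breaking into a closed-shell core is much more expensive than removing a leftover valence electron — Mg has the largest IE_4 here.
Approximate IE_4 values (kJ/mol): Cl 5159, Mg 10543.
Putting it together, IE_4: Cl < Mg.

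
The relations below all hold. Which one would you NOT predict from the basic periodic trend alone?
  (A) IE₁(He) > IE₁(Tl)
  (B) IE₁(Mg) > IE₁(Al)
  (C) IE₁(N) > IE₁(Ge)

(B)

The general trend: first ionization energy increases across a period and decreases down a group.
(A) He (period 1, group 18) vs Tl (period 6, group 13): the stated order agrees with the simple trend.
(B) Mg (period 3, group 2) vs Al (period 3, group 13): the stated order contradicts the simple trend.
(C) N (period 2, group 15) vs Ge (period 4, group 14): the stated order agrees with the simple trend.
The exception is (B): Al's single 3p electron is easier to remove than one from Mg's filled 3s².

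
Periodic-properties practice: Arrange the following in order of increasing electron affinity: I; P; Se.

EA tends to increase across a period and decrease down a group, though the pattern is less regular than for IE or radius.
A diagonal step moves right (one effect) and down (the opposite effect) at once.
Se > P: the two effects oppose for this pair; the across-period effect wins (195 vs 72 kJ/mol).
I > Se: period and group pull opposite ways; the across-period shift dominates (295 vs 195 kJ/mol).
For reference (kJ/mol): P 72, Se 195, I 295.
So from lowest to highest: P < Se < I.

P < Se < I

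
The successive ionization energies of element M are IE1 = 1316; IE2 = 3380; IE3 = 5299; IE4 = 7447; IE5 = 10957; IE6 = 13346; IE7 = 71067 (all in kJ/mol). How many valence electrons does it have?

6

Look for the largest jump between consecutive ionization energies: IE7/IE6 ≈ 5.3, far larger than any earlier ratio.
That jump marks the point where a core electron is being removed. So the atom has 6 valence electrons.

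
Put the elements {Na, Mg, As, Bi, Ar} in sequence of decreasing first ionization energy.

Ar > As > Mg > Bi > Na

Across a period the outer electron is held more tightly (higher IE₁); down a group it sits in a higher shell, more shielded, and comes off more easily.
Neither a single period nor a single group — weigh both effects.
Bi > Na: period and group pull opposite ways; the across-period shift dominates (703 vs 496 kJ/mol).
Mg > Bi: the two effects oppose for this pair; the down-group effect wins (738 vs 703 kJ/mol).
As > Mg: the two effects oppose for this pair; the across-period effect wins (947 vs 738 kJ/mol).
Ar > As: relative to As, both the across-period and down-group shifts push Ar's first ionization energy up.
Approximate values (kJ/mol): Na 496, Mg 738, Ar 1521, As 947, Bi 703.
So from highest to lowest: Ar > As > Mg > Bi > Na.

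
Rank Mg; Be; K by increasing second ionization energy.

Mg < Be < K

IE_2 is the cost of taking one more electron from the +1 cation: Mg⁺ still has 1 valence electron; Be⁺ still has 1 valence electron; K⁺ is the bare [Ar] core.
Core electrons are held far more tightly than valence electrons, so K tops the IE_2 order.
Valence configurations: Mg⁺ [Ne]3s¹, Be⁺ [He]2s¹.
Approximate IE_2 values (kJ/mol): Mg 1451, Be 1757, K 3052.
Putting it together, IE_2: Mg < Be < K.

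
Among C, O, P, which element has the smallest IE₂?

P

IE_2 is the cost of taking one more electron from the +1 cation: C⁺ still has 3 valence electrons; O⁺ still has 5 valence electrons; P⁺ still has 4 valence electrons.
All are still removing valence electrons, so compare the +1 ions as you would atoms: IE_2 generally rises across a period (higher Z_eff) and falls down a group (larger shell), subject to the usual subshell exceptions.
Valence configurations: C⁺ [He]2s²2p¹, O⁺ [He]2s²2p³, P⁺ [Ne]3s²3p².
Approximate IE_2 values (kJ/mol): C 2353, O 3388, P 1907.
Overall IE_2 order: P < C < O.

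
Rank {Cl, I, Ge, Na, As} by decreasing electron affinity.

Na is in period 3, group 1; Cl is in period 3, group 17; Ge is in period 4, group 14; As is in period 4, group 15; I is in period 5, group 17.
Adding an electron releases more energy for atoms nearer the top right (short of the noble gases).
These span different periods and groups, so the two trends combine.
As > Na: period and group pull opposite ways; the across-period shift dominates (78 vs 53 kJ/mol).
Ge > As: this pair runs against the simple trend — see the exception note.
I > Ge: period and group pull opposite ways; the across-period shift dominates (295 vs 119 kJ/mol).
Cl > I: they share group 17; the group trend gives Cl the larger value.
Note the exception: Ge has a higher electron affinity than As, contrary to the simple trend — adding an electron to As's half-filled 4p³ is unfavourable, so Ge (4p²) has the more exothermic EA.
Approximate values (kJ/mol): Na 53, Cl 349, Ge 119, As 78, I 295.
So from highest to lowest: Cl > I > Ge > As > Na.

Cl > I > Ge > As > Na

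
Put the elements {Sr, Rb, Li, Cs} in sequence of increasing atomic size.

Moving right in a period, electrons are added to the same shell under a stronger nuclear pull, so atoms get smaller; moving down, a new shell is opened and atoms get larger.
Neither a single period nor a single group — weigh both effects.
Sr > Li: period and group pull opposite ways; the down-group shift dominates (185 vs 133 pm).
Rb > Sr: both are in period 5; the period trend gives Rb the larger value.
Cs > Rb: they share group 1; the group trend gives Cs the larger value.
Approximate values (pm): Li 133, Rb 210, Sr 185, Cs 232.
So from smallest to largest: Li < Sr < Rb < Cs.

Li < Sr < Rb < Cs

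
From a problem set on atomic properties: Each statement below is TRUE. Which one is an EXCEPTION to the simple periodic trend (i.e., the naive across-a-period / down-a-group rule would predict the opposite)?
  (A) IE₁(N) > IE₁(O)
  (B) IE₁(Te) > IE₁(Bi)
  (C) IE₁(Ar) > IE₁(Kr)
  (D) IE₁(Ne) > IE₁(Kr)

The general trend: first ionisation energy increases across a period and decreases down a group.
(A) N (period 2, group 15) vs O (period 2, group 16): the stated order contradicts the simple trend.
(B) Te (period 5, group 16) vs Bi (period 6, group 15): the stated order agrees with the simple trend.
(C) Ar (period 3, group 18) vs Kr (period 4, group 18): the stated order agrees with the simple trend.
(D) Ne (period 2, group 18) vs Kr (period 4, group 18): the stated order agrees with the simple trend.
The exception is (A): pairing an electron in O's 2p⁴ costs repulsion energy, so O ionizes more easily than half-filled N (2p³).

(A)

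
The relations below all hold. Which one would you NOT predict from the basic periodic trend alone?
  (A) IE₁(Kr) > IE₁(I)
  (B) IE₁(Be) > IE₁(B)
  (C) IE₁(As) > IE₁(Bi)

(B)

The general trend: first ionization energy increases across a period and decreases down a group.
(A) Kr (period 4, group 18) vs I (period 5, group 17): the stated order agrees with the simple trend.
(B) Be (period 2, group 2) vs B (period 2, group 13): the stated order contradicts the simple trend.
(C) As (period 4, group 15) vs Bi (period 6, group 15): the stated order agrees with the simple trend.
The exception is (B): removing B's lone 2p electron is easier than breaking Be's filled 2s².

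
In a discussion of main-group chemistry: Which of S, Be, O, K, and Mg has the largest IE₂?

O

Consider each +1 ion: S⁺ still has 5 valence electrons; Be⁺ still has 1 valence electron; O⁺ still has 5 valence electrons; K⁺ is the bare [Ar] core; Mg⁺ still has 1 valence electron.
Usually core removal costs more than valence removal, but here the competition is close: a tightly held n=2 valence electron can cost more to remove than an n=3 core electron, so the actual values have to decide it.
Valence configurations: S⁺ [Ne]3s²3p³, Be⁺ [He]2s¹, O⁺ [He]2s²2p³, Mg⁺ [Ne]3s¹.
The numbers (kJ/mol): S 2252, Be 1757, O 3388, K 3052, Mg 1451.
Hence IE_2: Mg < Be < S < K < O.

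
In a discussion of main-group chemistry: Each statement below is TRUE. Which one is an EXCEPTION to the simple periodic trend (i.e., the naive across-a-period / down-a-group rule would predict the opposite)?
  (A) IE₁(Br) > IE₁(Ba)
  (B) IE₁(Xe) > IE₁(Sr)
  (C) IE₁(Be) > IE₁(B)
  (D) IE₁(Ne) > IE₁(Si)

(C)

The general trend: first ionisation energy increases across a period and decreases down a group.
(A) Br (period 4, group 17) vs Ba (period 6, group 2): the stated order agrees with the simple trend.
(B) Xe (period 5, group 18) vs Sr (period 5, group 2): the stated order agrees with the simple trend.
(C) Be (period 2, group 2) vs B (period 2, group 13): the stated order contradicts the simple trend.
(D) Ne (period 2, group 18) vs Si (period 3, group 14): the stated order agrees with the simple trend.
The exception is (C): removing B's lone 2p electron is easier than breaking Be's filled 2s².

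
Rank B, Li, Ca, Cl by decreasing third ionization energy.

IE_3 is the cost of taking one more electron from the +2 cation: B²⁺ still has 1 valence electron; Li²⁺ is already 1 electron into the core; Ca²⁺ is the bare [Ar] core; Cl²⁺ still has 5 valence electrons.
Breaking into a closed-shell core is much more expensive than removing a leftover valence electron — Ca and Li have the largest IE_3 here.
Valence configurations: B²⁺ [He]2s¹, Cl²⁺ [Ne]3s²3p³.
The numbers (kJ/mol): B 3660, Li 11815, Ca 4912, Cl 3822.
Overall IE_3 order: B < Cl < Ca < Li.

Li > Ca > Cl > B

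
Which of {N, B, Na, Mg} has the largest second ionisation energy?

After 1 electron has been removed, what remains? N⁺ still has 4 valence electrons; B⁺ still has 2 valence electrons; Na⁺ is the bare [Ne] core; Mg⁺ still has 1 valence electron.
Core electrons are held far more tightly than valence electrons, so Na tops the IE_2 order.
Valence configurations: N⁺ [He]2s²2p², B⁺ [He]2s², Mg⁺ [Ne]3s¹.
The numbers (kJ/mol): N 2856, B 2427, Na 4562, Mg 1451.
Putting it together, IE_2: Mg < B < N < Na.

Na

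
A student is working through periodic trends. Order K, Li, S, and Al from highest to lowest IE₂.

Li > K > S > Al

IE_2 is the cost of taking one more electron from the +1 cation: K⁺ is the bare [Ar] core; Li⁺ is the bare [He] core; S⁺ still has 5 valence electrons; Al⁺ still has 2 valence electrons.
Breaking into a closed-shell core is much more expensive than removing a leftover valence electron — K and Li have the largest IE_2 here.
Valence configurations: S⁺ [Ne]3s²3p³, Al⁺ [Ne]3s².
Tabulated IE_2 (kJ/mol): K 3052, Li 7298, S 2252, Al 1817.
Putting it together, IE_2: Al < S < K < Li.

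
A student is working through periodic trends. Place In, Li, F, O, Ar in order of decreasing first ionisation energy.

F > Ar > O > In > Li

Li is in period 2, group 1; O is in period 2, group 16; F is in period 2, group 17; Ar is in period 3, group 18; In is in period 5, group 13.
IE₁ increases left→right with effective nuclear charge and decreases top→bottom as the valence shell moves farther out.
Neither a single period nor a single group — weigh both effects.
In > Li: the two effects oppose for this pair; the across-period effect wins (558 vs 520 kJ/mol).
O > In: both effects reinforce here, so O is clearly the higher of the two.
Ar > O: period and group pull opposite ways; the across-period shift dominates (1521 vs 1314 kJ/mol).
F > Ar: the two effects oppose for this pair; the down-group effect wins (1681 vs 1521 kJ/mol).
Tabulated first ionization energy (kJ/mol): Li 520, O 1314, F 1681, Ar 1521, In 558.
So from highest to lowest: F > Ar > O > In > Li.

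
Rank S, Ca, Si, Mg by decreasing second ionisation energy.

Consider each +1 ion: S⁺ still has 5 valence electrons; Ca⁺ still has 1 valence electron; Si⁺ still has 3 valence electrons; Mg⁺ still has 1 valence electron.
All are still removing valence electrons, so compare the +1 ions as you would atoms: IE_2 generally rises across a period (higher Z_eff) and falls down a group (larger shell), subject to the usual subshell exceptions.
Valence configurations: S⁺ [Ne]3s²3p³, Ca⁺ [Ar]4s¹, Si⁺ [Ne]3s²3p¹, Mg⁺ [Ne]3s¹.
The numbers (kJ/mol): S 2252, Ca 1145, Si 1577, Mg 1451.
Overall IE_2 order: Ca < Mg < Si < S.

S > Si > Mg > Ca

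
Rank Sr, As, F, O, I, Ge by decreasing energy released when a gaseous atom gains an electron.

F, I, O, Ge, As, Sr

O is in period 2, group 16; F is in period 2, group 17; Ge is in period 4, group 14; As is in period 4, group 15; Sr is in period 5, group 2; I is in period 5, group 17.
EA tends to increase across a period and decrease down a group, though the pattern is less regular than for IE or radius.
These span different periods and groups, so the two trends combine.
As > Sr: both effects reinforce here, so As is clearly the higher of the two.
Ge > As: this pair runs against the simple trend — see the exception note.
O > Ge: both effects reinforce here, so O is clearly the higher of the two.
I > O: period and group pull opposite ways; the across-period shift dominates (295 vs 141 kJ/mol).
F > I: they share group 17; the group trend gives F the larger value.
Note the exception: Ge has a higher electron affinity than As, contrary to the simple trend — adding an electron to As's half-filled 4p³ is unfavourable, so Ge (4p²) has the more exothermic EA.
Approximate values (kJ/mol): O 141, F 328, Ge 119, As 78, Sr 5, I 295.
So from highest to lowest: F > I > O > Ge > As > Sr.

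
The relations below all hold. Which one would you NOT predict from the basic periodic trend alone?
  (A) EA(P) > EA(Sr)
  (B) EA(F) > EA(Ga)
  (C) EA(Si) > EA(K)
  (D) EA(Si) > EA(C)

(D)

The general trend: electron affinity increases across a period and decreases down a group.
(A) P (period 3, group 15) vs Sr (period 5, group 2): the stated order agrees with the simple trend.
(B) F (period 2, group 17) vs Ga (period 4, group 13): the stated order agrees with the simple trend.
(C) Si (period 3, group 14) vs K (period 4, group 1): the stated order agrees with the simple trend.
(D) Si (period 3, group 14) vs C (period 2, group 14): the stated order contradicts the simple trend.
The exception is (D): Si's larger, more diffuse 3p orbitals accept an added electron slightly more readily than C's compact 2p.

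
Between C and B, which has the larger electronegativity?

C

B is in period 2, group 13; C is in period 2, group 14.
EN rises left→right (higher Z_eff, smaller atoms) and falls top→bottom (larger, more shielded atoms).
All lie in period 2, so electronegativity increases left to right.
So C has the larger electronegativity (C > B).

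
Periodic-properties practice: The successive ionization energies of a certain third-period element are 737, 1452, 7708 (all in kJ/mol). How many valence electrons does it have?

2

Look for the largest jump between consecutive ionization energies: IE3/IE2 ≈ 5.3, far larger than any earlier ratio.
That jump marks the point where a core electron is being removed. So the atom has 2 valence electrons.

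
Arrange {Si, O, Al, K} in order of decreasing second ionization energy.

The second ionization energy removes an electron from the +1 ion. For each element: Si⁺ still has 3 valence electrons; O⁺ still has 5 valence electrons; Al⁺ still has 2 valence electrons; K⁺ is the bare [Ar] core.
Usually core removal costs more than valence removal, but here the competition is close: a tightly held n=2 valence electron can cost more to remove than an n=3 core electron, so the actual values have to decide it.
Valence configurations: Si⁺ [Ne]3s²3p¹, O⁺ [He]2s²2p³, Al⁺ [Ne]3s².
Si⁺ loses a lone 3p electron whereas Al⁺ must break into a filled 3s² pair, so IE_2(Al) > IE_2(Si) even though Si has the higher nuclear charge.
The numbers (kJ/mol): Si 1577, O 3388, Al 1817, K 3052.
So the second ionization energies run Si < Al < K < O.

O > K > Al > Si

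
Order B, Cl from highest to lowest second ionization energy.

After 1 electron has been removed, what remains? B⁺ still has 2 valence electrons; Cl⁺ still has 6 valence electrons.
All are still removing valence electrons, so compare the +1 ions as you would atoms: IE_2 generally rises across a period (higher Z_eff) and falls down a group (larger shell), subject to the usual subshell exceptions.
Valence configurations: B⁺ [He]2s², Cl⁺ [Ne]3s²3p⁴.
The numbers (kJ/mol): B 2427, Cl 2298.
Overall IE_2 order: Cl < B.

B > Cl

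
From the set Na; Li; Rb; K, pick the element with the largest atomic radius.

Li is in period 2, group 1; Na is in period 3, group 1; K is in period 4, group 1; Rb is in period 5, group 1.
Radius decreases left→right (rising Z_eff, same n) and increases top→bottom (higher n).
All are in group 1, so atomic radius increases down the group.
The largest atomic radius among these belongs to Rb.

Rb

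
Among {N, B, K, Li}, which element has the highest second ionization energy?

The second ionization energy removes an electron from the +1 ion. For each element: N⁺ still has 4 valence electrons; B⁺ still has 2 valence electrons; K⁺ is the bare [Ar] core; Li⁺ is the bare [He] core.
Core electrons are held far more tightly than valence electrons, so K and Li top the IE_2 order.
Valence configurations: N⁺ [He]2s²2p², B⁺ [He]2s².
Approximate IE_2 values (kJ/mol): N 2856, B 2427, K 3052, Li 7298.
Overall IE_2 order: B < N < K < Li.

Li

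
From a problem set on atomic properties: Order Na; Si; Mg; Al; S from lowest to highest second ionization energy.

Mg < Si < Al < S < Na

Consider each +1 ion: Na⁺ is the bare [Ne] core; Si⁺ still has 3 valence electrons; Mg⁺ still has 1 valence electron; Al⁺ still has 2 valence electrons; S⁺ still has 5 valence electrons.
Pulling an electron out of a noble-gas core costs far more than removing a remaining valence electron, so Na sits at the high end of IE_2.
Valence configurations: Si⁺ [Ne]3s²3p¹, Mg⁺ [Ne]3s¹, Al⁺ [Ne]3s², S⁺ [Ne]3s²3p³.
Si⁺ loses a lone 3p electron whereas Al⁺ must break into a filled 3s² pair, so IE_2(Al) > IE_2(Si) even though Si has the higher nuclear charge.
Approximate IE_2 values (kJ/mol): Na 4562, Si 1577, Mg 1451, Al 1817, S 2252.
Hence IE_2: Mg < Si < Al < S < Na.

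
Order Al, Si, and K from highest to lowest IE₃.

K > Si > Al

After 2 electrons have been removed, what remains? Al²⁺ still has 1 valence electron; Si²⁺ still has 2 valence electrons; K²⁺ is already 1 electron into the core.
Pulling an electron out of a noble-gas core costs far more than removing a remaining valence electron, so K sits at the high end of IE_3.
Valence configurations: Al²⁺ [Ne]3s¹, Si²⁺ [Ne]3s².
Tabulated IE_3 (kJ/mol): Al 2745, Si 3232, K 4420.
Hence IE_3: Al < Si < K.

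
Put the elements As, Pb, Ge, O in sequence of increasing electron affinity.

Pb < As < Ge < O

O is in period 2, group 16; Ge is in period 4, group 14; As is in period 4, group 15; Pb is in period 6, group 14.
Adding an electron releases more energy for atoms nearer the top right (short of the noble gases).
Here both period and group differ, so the two effects have to be weighed against each other.
As > Pb: both effects reinforce here, so As is clearly the higher of the two.
Ge > As: this pair runs against the simple trend — see the exception note.
O > Ge: relative to Ge, both the across-period and down-group shifts push O's electron affinity up.
Note the exception: Ge has a higher electron affinity than As, contrary to the simple trend — adding an electron to As's half-filled 4p³ is unfavourable, so Ge (4p²) has the more exothermic EA.
For reference (kJ/mol): O 141, Ge 119, As 78, Pb 35.
So from lowest to highest: Pb < As < Ge < O.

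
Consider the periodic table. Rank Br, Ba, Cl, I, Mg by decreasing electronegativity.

Cl, Br, I, Mg, Ba

Mg is in period 3, group 2; Cl is in period 3, group 17; Br is in period 4, group 17; I is in period 5, group 17; Ba is in period 6, group 2.
Smaller atoms with higher effective nuclear charge are more electronegative.
Neither a single period nor a single group — weigh both effects.
Mg > Ba: Mg sits above Ba in group 2, so the down-group effect alone puts Mg higher.
I > Mg: the two effects oppose for this pair; the across-period effect wins (2.66 vs 1.31).
Br > I: Br sits above I in group 17, so the down-group effect alone puts Br higher.
Cl > Br: Cl sits above Br in group 17, so the down-group effect alone puts Cl higher.
Tabulated electronegativity (Pauling): Mg 1.31, Cl 3.16, Br 2.96, I 2.66, Ba 0.89.
So from highest to lowest: Cl > Br > I > Mg > Ba.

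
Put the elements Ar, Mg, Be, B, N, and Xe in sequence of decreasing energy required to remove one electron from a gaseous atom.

Be is in period 2, group 2; B is in period 2, group 13; N is in period 2, group 15; Mg is in period 3, group 2; Ar is in period 3, group 18; Xe is in period 5, group 18.
IE₁ increases left→right with effective nuclear charge and decreases top→bottom as the valence shell moves farther out.
These span different periods and groups, so the two trends combine.
B > Mg: both effects reinforce here, so B is clearly the higher of the two.
Be > B: this pair runs against the simple trend — see the exception note.
Xe > Be: period and group pull opposite ways; the across-period shift dominates (1170 vs 900 kJ/mol).
N > Xe: period and group pull opposite ways; the down-group shift dominates (1402 vs 1170 kJ/mol).
Ar > N: period and group pull opposite ways; the across-period shift dominates (1521 vs 1402 kJ/mol).
Note the exception: Be has a higher first ionization energy than B, contrary to the simple trend — removing B's lone 2p electron is easier than breaking Be's filled 2s².
Approximate values (kJ/mol): Be 900, B 801, N 1402, Mg 738, Ar 1521, Xe 1170.
So from highest to lowest: Ar > N > Xe > Be > B > Mg.

Ar, N, Xe, Be, B, Mg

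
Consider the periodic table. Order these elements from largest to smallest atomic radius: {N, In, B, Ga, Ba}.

Ba, In, Ga, B, N

Atomic radius shrinks across a period as nuclear charge pulls the same shell inward, and grows down a group as new shells are added.
These span different periods and groups, so the two trends combine.
B > N: both are in period 2; the period trend gives B the larger value.
Ga > B: they share group 13; the group trend gives Ga the larger value.
In > Ga: they share group 13; the group trend gives In the larger value.
Ba > In: relative to In, both the across-period and down-group shifts push Ba's atomic radius up.
For reference (pm): B 85, N 71, Ga 124, In 142, Ba 196.
So from largest to smallest: Ba > In > Ga > B > N.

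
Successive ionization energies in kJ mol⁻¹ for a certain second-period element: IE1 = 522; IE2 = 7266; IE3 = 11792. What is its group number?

Group 1

Look for the largest jump between consecutive ionization energies: IE2/IE1 ≈ 13.9, far larger than any earlier ratio.
That jump marks the point where a core electron is being removed. So the atom has 1 valence electron.
A main-group element with 1 valence electron is in group 1.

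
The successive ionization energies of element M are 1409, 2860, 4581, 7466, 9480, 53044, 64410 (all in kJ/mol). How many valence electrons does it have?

Look for the largest jump between consecutive ionization energies: IE6/IE5 ≈ 5.6, far larger than any earlier ratio.
That jump marks the point where a core electron is being removed. So the atom has 5 valence electrons.

5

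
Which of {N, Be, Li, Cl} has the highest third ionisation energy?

The third ionization energy removes an electron from the +2 ion. For each element: N²⁺ still has 3 valence electrons; Be²⁺ is the bare [He] core; Li²⁺ is already 1 electron into the core; Cl²⁺ still has 5 valence electrons.
Breaking into a closed-shell core is much more expensive than removing a leftover valence electron — Li and Be have the largest IE_3 here.
Valence configurations: N²⁺ [He]2s²2p¹, Cl²⁺ [Ne]3s²3p³.
Tabulated IE_3 (kJ/mol): N 4578, Be 14849, Li 11815, Cl 3822.
Hence IE_3: Cl < N < Li < Be.

Be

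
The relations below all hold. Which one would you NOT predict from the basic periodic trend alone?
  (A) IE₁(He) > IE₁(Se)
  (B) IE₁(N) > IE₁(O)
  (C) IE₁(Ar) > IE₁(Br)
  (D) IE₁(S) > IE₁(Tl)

The general trend: first ionisation energy increases across a period and decreases down a group.
(A) He (period 1, group 18) vs Se (period 4, group 16): the stated order agrees with the simple trend.
(B) N (period 2, group 15) vs O (period 2, group 16): the stated order contradicts the simple trend.
(C) Ar (period 3, group 18) vs Br (period 4, group 17): the stated order agrees with the simple trend.
(D) S (period 3, group 16) vs Tl (period 6, group 13): the stated order agrees with the simple trend.
The exception is (B): pairing an electron in O's 2p⁴ costs repulsion energy, so O ionizes more easily than half-filled N (2p³).

(B)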